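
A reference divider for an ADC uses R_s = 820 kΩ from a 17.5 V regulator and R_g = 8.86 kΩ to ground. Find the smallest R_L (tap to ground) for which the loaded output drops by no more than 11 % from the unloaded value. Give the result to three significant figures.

Output resistance R_th = R_s‖R_g = (820 × 8.86)/828.9 = 8.765 kΩ.
The fractional drop is R_th/(R_th + R_L); requiring this ≤ 0.110 gives R_L ≥ R_th(1/0.110 − 1) = 8.765 × 8.091 = 70.9 kΩ.

R_L(min) ≈ 70.9 kΩ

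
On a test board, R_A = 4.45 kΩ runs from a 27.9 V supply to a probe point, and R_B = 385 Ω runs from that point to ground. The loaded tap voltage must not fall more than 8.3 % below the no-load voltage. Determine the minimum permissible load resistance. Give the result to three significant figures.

R_L(min) ≈ 3.91 kΩ

Output resistance R_th = R_A‖R_B = (4450 × 385)/4835 = 354.3 Ω.
The fractional drop is R_th/(R_th + R_L); requiring this ≤ 0.0830 gives R_L ≥ R_th(1/0.0830 − 1) = 354.3 × 11.05 = 3.91 kΩ.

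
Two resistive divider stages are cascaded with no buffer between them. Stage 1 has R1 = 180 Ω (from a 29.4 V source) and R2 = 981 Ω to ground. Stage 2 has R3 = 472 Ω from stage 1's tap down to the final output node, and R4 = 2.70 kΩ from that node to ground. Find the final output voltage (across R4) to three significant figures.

Stage 2 presents R3+R4 = 3172 Ω as a load on stage 1's tap.
Stage 1's lower leg becomes R2‖(R3+R4) = 749.3 Ω, so V_mid = 29.4 × 749.3/929.3 = 23.71 V.
Stage 2 is itself unloaded: V_out = V_mid × R4/(R3+R4) = 23.71 × 2700/3172 = 20.2 V.

V_out ≈ 20.2 V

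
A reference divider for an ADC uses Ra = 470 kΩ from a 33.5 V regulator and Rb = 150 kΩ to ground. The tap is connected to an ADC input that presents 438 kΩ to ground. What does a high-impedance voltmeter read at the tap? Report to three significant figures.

The load sits in parallel with Rb: Rb‖R_L = (150 × 438) / (150 + 438) = 111.7 kΩ.
V_out = 33.5 × 111.7 / (470 + 111.7) = 33.5 × 111.7/581.7 = 6.43 V.
(Unloaded it would have been 8.10 V.)

V_out ≈ 6.43 V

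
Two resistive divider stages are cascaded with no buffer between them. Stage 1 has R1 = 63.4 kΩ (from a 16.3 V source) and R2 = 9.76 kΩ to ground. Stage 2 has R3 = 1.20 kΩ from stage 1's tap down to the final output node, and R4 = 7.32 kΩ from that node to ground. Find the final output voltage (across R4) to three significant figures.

Stage 2 presents R3+R4 = 8.520 kΩ as a load on stage 1's tap.
Stage 1's lower leg becomes R2‖(R3+R4) = 4.549 kΩ, so V_mid = 16.3 × 4.549/67.95 = 1.091 V.
Stage 2 is itself unloaded: V_out = V_mid × R4/(R3+R4) = 1.091 × 7.32/8.520 = 0.938 V.

V_out ≈ 0.938 V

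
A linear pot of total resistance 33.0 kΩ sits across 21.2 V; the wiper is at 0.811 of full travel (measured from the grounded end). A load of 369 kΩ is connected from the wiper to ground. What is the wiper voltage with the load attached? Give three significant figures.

The wiper splits the pot into (1−α)R = 6.237 kΩ above and αR = 26.76 kΩ below.
Lower section ‖ load = 24.95 kΩ.
V_wiper = 21.2 × 24.95/(6.237 + 24.95) = 17.0 V.

V ≈ 17.0 V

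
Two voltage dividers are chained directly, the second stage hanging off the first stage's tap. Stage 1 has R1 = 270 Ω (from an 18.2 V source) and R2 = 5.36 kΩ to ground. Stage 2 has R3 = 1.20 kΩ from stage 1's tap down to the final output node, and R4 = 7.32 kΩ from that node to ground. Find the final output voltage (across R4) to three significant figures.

Stage 2 presents R3+R4 = 8520 Ω as a load on stage 1's tap.
Stage 1's lower leg becomes R2‖(R3+R4) = 3290 Ω, so V_mid = 18.2 × 3290/3560 = 16.82 V.
Stage 2 is itself unloaded: V_out = V_mid × R4/(R3+R4) = 16.82 × 7320/8520 = 14.5 V.

V_out ≈ 14.5 V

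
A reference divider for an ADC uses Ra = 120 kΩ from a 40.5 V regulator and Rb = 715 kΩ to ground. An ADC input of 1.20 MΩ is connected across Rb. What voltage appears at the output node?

V_out ≈ 31.9 V

The load sits in parallel with Rb: Rb‖R_L = (715 × 1200) / (715 + 1200) = 448.0 kΩ.
V_out = 40.5 × 448.0 / (120 + 448.0) = 40.5 × 448.0/568.0 = 31.9 V.
(Unloaded it would have been 34.7 V.)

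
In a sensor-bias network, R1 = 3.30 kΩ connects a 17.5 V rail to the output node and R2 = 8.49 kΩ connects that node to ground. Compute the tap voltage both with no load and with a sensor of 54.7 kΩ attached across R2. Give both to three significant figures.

Open-circuit: V = 17.5 × 8.49/(3.30 + 8.49) = 12.6 V.
With the load, R2 becomes R2‖R_L = 7.349 kΩ, so V = 17.5 × 7.349/10.65 = 12.1 V.

Unloaded: 12.6 V; loaded: 12.1 V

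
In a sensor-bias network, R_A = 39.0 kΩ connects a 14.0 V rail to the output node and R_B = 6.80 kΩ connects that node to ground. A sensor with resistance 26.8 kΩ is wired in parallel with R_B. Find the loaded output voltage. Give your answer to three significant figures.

The load sits in parallel with R_B: R_B‖R_L = (6.80 × 26.8) / (6.80 + 26.8) = 5.424 kΩ.
V_out = 14.0 × 5.424 / (39.0 + 5.424) = 14.0 × 5.424/44.42 = 1.71 V.

V_out ≈ 1.71 V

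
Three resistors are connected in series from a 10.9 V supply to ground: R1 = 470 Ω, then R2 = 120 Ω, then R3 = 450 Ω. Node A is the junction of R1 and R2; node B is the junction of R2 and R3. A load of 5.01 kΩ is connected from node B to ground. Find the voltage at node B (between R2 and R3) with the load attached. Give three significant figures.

At node B, R3 is in parallel with the load: R3‖R_L = 412.9 Ω.
Below node A the resistance is R2 + (R3‖R_L) = 532.9 Ω, so V_A = 10.9 × 532.9/1003 = 5.792 V.
Then V_B = V_A × (R3‖R_L)/(R2 + R3‖R_L) = 5.792 × 412.9/532.9 = 4.49 V.

V ≈ 4.49 V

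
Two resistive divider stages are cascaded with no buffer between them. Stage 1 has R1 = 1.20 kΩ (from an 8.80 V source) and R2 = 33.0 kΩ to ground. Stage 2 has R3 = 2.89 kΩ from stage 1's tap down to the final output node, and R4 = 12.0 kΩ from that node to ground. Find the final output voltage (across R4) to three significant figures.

V_out ≈ 6.35 V

Stage 2 presents R3+R4 = 14.89 kΩ as a load on stage 1's tap.
Stage 1's lower leg becomes R2‖(R3+R4) = 10.26 kΩ, so V_mid = 8.80 × 10.26/11.46 = 7.879 V.
Stage 2 is itself unloaded: V_out = V_mid × R4/(R3+R4) = 7.879 × 12.0/14.89 = 6.35 V.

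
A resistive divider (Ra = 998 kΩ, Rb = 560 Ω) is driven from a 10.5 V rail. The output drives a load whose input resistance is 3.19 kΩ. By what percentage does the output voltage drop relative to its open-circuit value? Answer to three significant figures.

14.9 %

The divider's output (Thévenin) resistance is Ra‖Rb = 559.7 Ω.
Fractional drop under load = R_th/(R_th + R_L) = 559.7 / (559.7 + 3190) = 0.1493.
So the output falls by 14.9 %.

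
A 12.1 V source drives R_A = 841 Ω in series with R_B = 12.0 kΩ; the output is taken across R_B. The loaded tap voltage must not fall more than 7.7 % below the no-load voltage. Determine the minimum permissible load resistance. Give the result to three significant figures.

R_L(min) ≈ 9.42 kΩ

Output resistance R_th = R_A‖R_B = (841 × 12000)/12840 = 785.9 Ω.
The fractional drop is R_th/(R_th + R_L); requiring this ≤ 0.0770 gives R_L ≥ R_th(1/0.0770 − 1) = 785.9 × 11.99 = 9.42 kΩ.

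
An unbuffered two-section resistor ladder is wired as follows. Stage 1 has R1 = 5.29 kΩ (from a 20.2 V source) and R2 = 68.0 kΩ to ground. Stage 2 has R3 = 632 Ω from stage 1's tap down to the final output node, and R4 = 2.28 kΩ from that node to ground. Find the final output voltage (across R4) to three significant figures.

V_out ≈ 5.46 V

Stage 2 presents R3+R4 = 2912 Ω as a load on stage 1's tap.
Stage 1's lower leg becomes R2‖(R3+R4) = 2792 Ω, so V_mid = 20.2 × 2792/8082 = 6.979 V.
Stage 2 is itself unloaded: V_out = V_mid × R4/(R3+R4) = 6.979 × 2280/2912 = 5.46 V.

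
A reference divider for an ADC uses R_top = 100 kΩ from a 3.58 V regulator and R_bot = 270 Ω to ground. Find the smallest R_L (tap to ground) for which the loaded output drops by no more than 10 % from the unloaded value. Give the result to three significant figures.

Output resistance R_th = R_top‖R_bot = (100000 × 270)/100300 = 269.3 Ω.
The fractional drop is R_th/(R_th + R_L); requiring this ≤ 0.100 gives R_L ≥ R_th(1/0.100 − 1) = 269.3 × 9.000 = 2.42 kΩ.

R_L(min) ≈ 2.42 kΩ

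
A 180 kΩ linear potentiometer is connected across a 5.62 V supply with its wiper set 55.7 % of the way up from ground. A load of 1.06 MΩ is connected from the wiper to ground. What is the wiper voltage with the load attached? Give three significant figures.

The wiper splits the pot into (1−α)R = 79.74 kΩ above and αR = 100.3 kΩ below.
Lower section ‖ load = 91.60 kΩ.
V_wiper = 5.62 × 91.60/(79.74 + 91.60) = 3.00 V.

V ≈ 3.00 V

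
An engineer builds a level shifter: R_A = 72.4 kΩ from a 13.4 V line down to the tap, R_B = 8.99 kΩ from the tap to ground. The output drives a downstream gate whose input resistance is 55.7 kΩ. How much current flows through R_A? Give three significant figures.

R_B‖R_L = 7.741 kΩ, so the source sees R_A + R_B‖R_L = 80.14 kΩ.
I = 13.4 V / 80.14 kΩ = 0.167 mA.

I ≈ 0.167 mA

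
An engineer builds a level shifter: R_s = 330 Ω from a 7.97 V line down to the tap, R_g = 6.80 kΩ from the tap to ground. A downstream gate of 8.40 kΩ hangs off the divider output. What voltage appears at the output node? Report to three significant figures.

V_out ≈ 7.33 V

The load sits in parallel with R_g: R_g‖R_L = (6800 × 8400) / (6800 + 8400) = 3758 Ω.
V_out = 7.97 × 3758 / (330 + 3758) = 7.97 × 3758/4088 = 7.33 V.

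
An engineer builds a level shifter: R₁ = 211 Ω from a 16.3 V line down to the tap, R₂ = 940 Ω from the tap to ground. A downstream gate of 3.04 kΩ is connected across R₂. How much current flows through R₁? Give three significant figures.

I ≈ 17.5 mA

R₂‖R_L = 718.0 Ω, so the source sees R₁ + R₂‖R_L = 929.0 Ω.
I = 16.3 V / 929.0 Ω = 17.5 mA.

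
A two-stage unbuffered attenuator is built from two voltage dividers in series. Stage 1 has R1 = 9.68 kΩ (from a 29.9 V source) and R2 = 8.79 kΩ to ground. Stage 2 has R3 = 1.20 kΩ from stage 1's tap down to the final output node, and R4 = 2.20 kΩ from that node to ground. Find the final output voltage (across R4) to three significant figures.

Stage 2 presents R3+R4 = 3.400 kΩ as a load on stage 1's tap.
Stage 1's lower leg becomes R2‖(R3+R4) = 2.452 kΩ, so V_mid = 29.9 × 2.452/12.13 = 6.042 V.
Stage 2 is itself unloaded: V_out = V_mid × R4/(R3+R4) = 6.042 × 2.20/3.400 = 3.91 V.

V_out ≈ 3.91 V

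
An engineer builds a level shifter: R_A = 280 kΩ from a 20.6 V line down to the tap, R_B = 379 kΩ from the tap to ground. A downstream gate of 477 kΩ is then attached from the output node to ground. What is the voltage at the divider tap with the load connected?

V_out ≈ 8.86 V

The load sits in parallel with R_B: R_B‖R_L = (379 × 477) / (379 + 477) = 211.2 kΩ.
V_out = 20.6 × 211.2 / (280 + 211.2) = 20.6 × 211.2/491.2 = 8.86 V.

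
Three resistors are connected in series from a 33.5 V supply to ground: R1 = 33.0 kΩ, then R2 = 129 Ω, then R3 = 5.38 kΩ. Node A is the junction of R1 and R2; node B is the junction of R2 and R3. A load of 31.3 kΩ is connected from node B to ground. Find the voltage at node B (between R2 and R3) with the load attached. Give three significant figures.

At node B, R3 is in parallel with the load: R3‖R_L = 4591 Ω.
Below node A the resistance is R2 + (R3‖R_L) = 4720 Ω, so V_A = 33.5 × 4720/37720 = 4.192 V.
Then V_B = V_A × (R3‖R_L)/(R2 + R3‖R_L) = 4.192 × 4591/4720 = 4.08 V.

V ≈ 4.08 V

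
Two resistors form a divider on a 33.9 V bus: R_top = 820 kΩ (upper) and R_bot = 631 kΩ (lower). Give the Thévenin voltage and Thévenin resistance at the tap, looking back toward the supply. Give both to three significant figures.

V_th = 14.7 V, R_th = 357 kΩ

V_th is the open-circuit tap voltage: 33.9 × 631/(820 + 631) = 14.7 V.
With the supply zeroed, R_top and R_bot appear in parallel from the tap: R_th = R_top‖R_bot = (820 × 631)/1451 = 357 kΩ.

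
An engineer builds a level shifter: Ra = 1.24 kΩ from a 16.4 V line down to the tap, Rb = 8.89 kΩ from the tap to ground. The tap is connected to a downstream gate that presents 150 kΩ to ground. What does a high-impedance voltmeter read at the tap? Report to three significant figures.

The load sits in parallel with Rb: Rb‖R_L = (8.89 × 150) / (8.89 + 150) = 8.393 kΩ.
V_out = 16.4 × 8.393 / (1.24 + 8.393) = 16.4 × 8.393/9.633 = 14.3 V.

V_out ≈ 14.3 V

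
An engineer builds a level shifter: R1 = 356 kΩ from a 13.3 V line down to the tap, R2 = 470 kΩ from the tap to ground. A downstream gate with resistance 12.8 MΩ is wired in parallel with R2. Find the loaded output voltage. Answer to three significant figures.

The load sits in parallel with R2: R2‖R_L = (470 × 12800) / (470 + 12800) = 453.4 kΩ.
V_out = 13.3 × 453.4 / (356 + 453.4) = 13.3 × 453.4/809.4 = 7.45 V.

V_out ≈ 7.45 V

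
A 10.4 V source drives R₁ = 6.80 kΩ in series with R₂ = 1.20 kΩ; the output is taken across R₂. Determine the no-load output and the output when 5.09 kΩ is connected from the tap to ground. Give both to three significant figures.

Open-circuit: V = 10.4 × 1.20/(6.80 + 1.20) = 1.56 V.
With the load, R₂ becomes R₂‖R_L = 0.9711 kΩ, so V = 10.4 × 0.9711/7.771 = 1.30 V.

Unloaded: 1.56 V; loaded: 1.30 V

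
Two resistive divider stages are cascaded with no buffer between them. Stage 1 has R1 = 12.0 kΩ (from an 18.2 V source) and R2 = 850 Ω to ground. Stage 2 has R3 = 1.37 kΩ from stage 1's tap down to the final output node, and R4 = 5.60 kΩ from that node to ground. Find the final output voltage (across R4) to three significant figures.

Stage 2 presents R3+R4 = 6970 Ω as a load on stage 1's tap.
Stage 1's lower leg becomes R2‖(R3+R4) = 757.6 Ω, so V_mid = 18.2 × 757.6/12760 = 1.081 V.
Stage 2 is itself unloaded: V_out = V_mid × R4/(R3+R4) = 1.081 × 5600/6970 = 0.868 V.

V_out ≈ 0.868 V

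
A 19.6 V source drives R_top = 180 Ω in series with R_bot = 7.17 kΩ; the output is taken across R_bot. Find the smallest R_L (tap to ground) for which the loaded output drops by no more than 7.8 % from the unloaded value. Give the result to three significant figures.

Output resistance R_th = R_top‖R_bot = (180 × 7170)/7350 = 175.6 Ω.
The fractional drop is R_th/(R_th + R_L); requiring this ≤ 0.0780 gives R_L ≥ R_th(1/0.0780 − 1) = 175.6 × 11.82 = 2.08 kΩ.

R_L(min) ≈ 2.08 kΩ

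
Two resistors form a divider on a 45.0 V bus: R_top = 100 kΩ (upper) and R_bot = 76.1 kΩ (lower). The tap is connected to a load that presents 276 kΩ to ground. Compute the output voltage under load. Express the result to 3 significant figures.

The load sits in parallel with R_bot: R_bot‖R_L = (76.1 × 276) / (76.1 + 276) = 59.65 kΩ.
V_out = 45.0 × 59.65 / (100 + 59.65) = 45.0 × 59.65/159.7 = 16.8 V.
(Unloaded it would have been 19.4 V.)

V_out ≈ 16.8 V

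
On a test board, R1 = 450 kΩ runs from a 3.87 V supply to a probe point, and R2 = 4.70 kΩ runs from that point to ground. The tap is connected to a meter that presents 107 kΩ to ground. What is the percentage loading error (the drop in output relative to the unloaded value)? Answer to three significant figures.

The divider's output (Thévenin) resistance is R1‖R2 = 4.651 kΩ.
Fractional drop under load = R_th/(R_th + R_L) = 4.651 / (4.651 + 107) = 0.04166.
So the output falls by 4.17 %.

4.17 %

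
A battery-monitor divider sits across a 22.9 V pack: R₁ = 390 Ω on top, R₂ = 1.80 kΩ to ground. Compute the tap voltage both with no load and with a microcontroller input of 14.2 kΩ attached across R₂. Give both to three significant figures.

Unloaded: 18.8 V; loaded: 18.4 V

Open-circuit: V = 22.9 × 1800/(390 + 1800) = 18.8 V.
With the load, R₂ becomes R₂‖R_L = 1598 Ω, so V = 22.9 × 1598/1988 = 18.4 V.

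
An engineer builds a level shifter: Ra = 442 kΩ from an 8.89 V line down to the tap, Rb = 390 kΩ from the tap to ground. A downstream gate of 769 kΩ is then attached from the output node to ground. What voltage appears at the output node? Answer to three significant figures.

The load sits in parallel with Rb: Rb‖R_L = (390 × 769) / (390 + 769) = 258.8 kΩ.
V_out = 8.89 × 258.8 / (442 + 258.8) = 8.89 × 258.8/700.8 = 3.28 V.

V_out ≈ 3.28 V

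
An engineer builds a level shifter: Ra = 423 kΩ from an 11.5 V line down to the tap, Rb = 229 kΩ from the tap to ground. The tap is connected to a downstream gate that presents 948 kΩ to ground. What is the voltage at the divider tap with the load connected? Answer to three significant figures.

The load sits in parallel with Rb: Rb‖R_L = (229 × 948) / (229 + 948) = 184.4 kΩ.
V_out = 11.5 × 184.4 / (423 + 184.4) = 11.5 × 184.4/607.4 = 3.49 V.

V_out ≈ 3.49 V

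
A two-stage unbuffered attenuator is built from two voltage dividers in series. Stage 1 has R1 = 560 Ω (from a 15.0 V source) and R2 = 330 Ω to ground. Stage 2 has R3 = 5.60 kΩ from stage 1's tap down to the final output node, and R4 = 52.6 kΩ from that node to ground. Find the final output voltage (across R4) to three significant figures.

V_out ≈ 5.01 V

Stage 2 presents R3+R4 = 58200 Ω as a load on stage 1's tap.
Stage 1's lower leg becomes R2‖(R3+R4) = 328.1 Ω, so V_mid = 15.0 × 328.1/888.1 = 5.542 V.
Stage 2 is itself unloaded: V_out = V_mid × R4/(R3+R4) = 5.542 × 52600/58200 = 5.01 V.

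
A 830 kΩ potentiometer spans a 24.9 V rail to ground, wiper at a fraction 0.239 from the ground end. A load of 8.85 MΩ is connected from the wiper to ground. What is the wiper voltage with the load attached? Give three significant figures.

The wiper splits the pot into (1−α)R = 631.6 kΩ above and αR = 198.4 kΩ below.
Lower section ‖ load = 194.0 kΩ.
V_wiper = 24.9 × 194.0/(631.6 + 194.0) = 5.85 V.

V ≈ 5.85 V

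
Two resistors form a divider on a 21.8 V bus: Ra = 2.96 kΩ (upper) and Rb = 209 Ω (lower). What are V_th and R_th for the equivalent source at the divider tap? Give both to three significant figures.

V_th is the open-circuit tap voltage: 21.8 × 209/(2960 + 209) = 1.44 V.
With the supply zeroed, Ra and Rb appear in parallel from the tap: R_th = Ra‖Rb = (2960 × 209)/3169 = 195 Ω.

V_th = 1.44 V, R_th = 195 Ω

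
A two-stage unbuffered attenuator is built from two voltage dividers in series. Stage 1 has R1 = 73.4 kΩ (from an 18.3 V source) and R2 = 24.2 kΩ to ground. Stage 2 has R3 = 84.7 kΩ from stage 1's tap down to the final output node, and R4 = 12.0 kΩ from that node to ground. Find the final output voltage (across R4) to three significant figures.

V_out ≈ 0.474 V

Stage 2 presents R3+R4 = 96.70 kΩ as a load on stage 1's tap.
Stage 1's lower leg becomes R2‖(R3+R4) = 19.36 kΩ, so V_mid = 18.3 × 19.36/92.76 = 3.819 V.
Stage 2 is itself unloaded: V_out = V_mid × R4/(R3+R4) = 3.819 × 12.0/96.70 = 0.474 V.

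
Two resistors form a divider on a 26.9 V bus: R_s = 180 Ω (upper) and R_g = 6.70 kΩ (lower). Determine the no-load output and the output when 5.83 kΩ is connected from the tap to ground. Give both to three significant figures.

Open-circuit: V = 26.9 × 6700/(180 + 6700) = 26.2 V.
With the load, R_g becomes R_g‖R_L = 3117 Ω, so V = 26.9 × 3117/3297 = 25.4 V.

Unloaded: 26.2 V; loaded: 25.4 V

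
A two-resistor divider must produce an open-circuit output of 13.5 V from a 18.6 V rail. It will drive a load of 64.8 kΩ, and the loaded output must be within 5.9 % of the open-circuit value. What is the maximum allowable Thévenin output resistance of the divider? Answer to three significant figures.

Loading drop = R_th/(R_th + R_L) ≤ 0.0590, so R_th ≤ R_L · ε/(1−ε) = 64.8 kΩ × 0.0590/0.9410 = 4.06 kΩ.
(Any R1, R2 with R2/(R1+R2) = 0.726 and R1‖R2 ≤ 4.06 kΩ will meet the spec.)

R_th ≤ 4.06 kΩ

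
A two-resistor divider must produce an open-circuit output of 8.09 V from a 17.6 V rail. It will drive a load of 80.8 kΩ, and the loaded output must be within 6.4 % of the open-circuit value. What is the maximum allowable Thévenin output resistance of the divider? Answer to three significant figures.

Loading drop = R_th/(R_th + R_L) ≤ 0.0640, so R_th ≤ R_L · ε/(1−ε) = 80.8 kΩ × 0.0640/0.9360 = 5.52 kΩ.

R_th ≤ 5.52 kΩ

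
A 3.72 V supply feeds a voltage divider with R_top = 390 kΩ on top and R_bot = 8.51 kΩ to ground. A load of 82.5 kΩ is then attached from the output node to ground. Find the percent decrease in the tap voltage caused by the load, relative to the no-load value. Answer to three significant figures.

Unloaded V = 3.72 × 8.51/398.5 = 0.079439 V.
Loaded: R_bot‖R_L = 7.714 kΩ, giving V = 3.72 × 7.714/397.7 = 0.072155 V.
Drop = (0.079439 − 0.072155) / 0.079439 = 9.17 %.

9.17 %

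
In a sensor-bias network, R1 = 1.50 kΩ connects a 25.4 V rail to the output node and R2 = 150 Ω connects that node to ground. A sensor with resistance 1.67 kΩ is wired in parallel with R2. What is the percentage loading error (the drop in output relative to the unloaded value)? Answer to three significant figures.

7.55 %

The divider's output (Thévenin) resistance is R1‖R2 = 136.4 Ω.
Fractional drop under load = R_th/(R_th + R_L) = 136.4 / (136.4 + 1670) = 0.07549.
So the output falls by 7.55 %.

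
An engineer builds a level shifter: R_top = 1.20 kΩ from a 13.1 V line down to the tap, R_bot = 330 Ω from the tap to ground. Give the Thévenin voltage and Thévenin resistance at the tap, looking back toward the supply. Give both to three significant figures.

V_th is the open-circuit tap voltage: 13.1 × 330/(1200 + 330) = 2.83 V.
With the supply zeroed, R_top and R_bot appear in parallel from the tap: R_th = R_top‖R_bot = (1200 × 330)/1530 = 259 Ω.

V_th = 2.83 V, R_th = 259 Ω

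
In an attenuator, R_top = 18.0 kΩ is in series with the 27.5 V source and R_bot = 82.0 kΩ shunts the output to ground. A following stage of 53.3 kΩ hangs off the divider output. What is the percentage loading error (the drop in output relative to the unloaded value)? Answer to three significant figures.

Unloaded V = 27.5 × 82.0/100.0 = 22.55 V.
Loaded: R_bot‖R_L = 32.30 kΩ, giving V = 27.5 × 32.30/50.30 = 17.66 V.
Drop = (22.55 − 17.66) / 22.55 = 21.7 %.

21.7 %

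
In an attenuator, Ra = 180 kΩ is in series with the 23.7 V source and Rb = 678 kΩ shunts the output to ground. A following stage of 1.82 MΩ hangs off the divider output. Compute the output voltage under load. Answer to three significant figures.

The load sits in parallel with Rb: Rb‖R_L = (678 × 1820) / (678 + 1820) = 494.0 kΩ.
V_out = 23.7 × 494.0 / (180 + 494.0) = 23.7 × 494.0/674.0 = 17.4 V.

V_out ≈ 17.4 V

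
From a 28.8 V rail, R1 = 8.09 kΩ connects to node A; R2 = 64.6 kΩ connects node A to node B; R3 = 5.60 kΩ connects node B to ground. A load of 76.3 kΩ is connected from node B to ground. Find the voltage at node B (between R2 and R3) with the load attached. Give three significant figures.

V ≈ 1.93 V

At node B, R3 is in parallel with the load: R3‖R_L = 5.217 kΩ.
Below node A the resistance is R2 + (R3‖R_L) = 69.82 kΩ, so V_A = 28.8 × 69.82/77.91 = 25.81 V.
Then V_B = V_A × (R3‖R_L)/(R2 + R3‖R_L) = 25.81 × 5.217/69.82 = 1.93 V.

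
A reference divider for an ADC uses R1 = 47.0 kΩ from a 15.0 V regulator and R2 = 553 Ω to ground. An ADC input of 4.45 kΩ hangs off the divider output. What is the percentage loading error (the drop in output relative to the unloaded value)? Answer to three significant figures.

The divider's output (Thévenin) resistance is R1‖R2 = 546.6 Ω.
Fractional drop under load = R_th/(R_th + R_L) = 546.6 / (546.6 + 4450) = 0.1094.
So the output falls by 10.9 %.

10.9 %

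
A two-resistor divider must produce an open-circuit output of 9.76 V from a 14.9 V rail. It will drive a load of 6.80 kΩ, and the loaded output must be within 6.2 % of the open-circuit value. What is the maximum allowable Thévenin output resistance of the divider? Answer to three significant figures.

Loading drop = R_th/(R_th + R_L) ≤ 0.0620, so R_th ≤ R_L · ε/(1−ε) = 6.80 kΩ × 0.0620/0.9380 = 449 Ω.

R_th ≤ 449 Ω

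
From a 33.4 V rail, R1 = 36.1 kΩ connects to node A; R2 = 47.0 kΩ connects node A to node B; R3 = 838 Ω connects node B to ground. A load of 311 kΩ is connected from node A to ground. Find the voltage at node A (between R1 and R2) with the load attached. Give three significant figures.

V ≈ 17.9 V

Below node A the series string R2+R3 = 47840 Ω sits in parallel with the 311000 Ω load: 41460 Ω.
V_A = 33.4 × 41460/(36100 + 41460) = 17.9 V.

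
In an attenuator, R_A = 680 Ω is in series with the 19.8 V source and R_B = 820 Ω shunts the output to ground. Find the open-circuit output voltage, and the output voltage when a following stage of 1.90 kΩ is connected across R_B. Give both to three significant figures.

Open-circuit: V = 19.8 × 820/(680 + 820) = 10.8 V.
With the load, R_B becomes R_B‖R_L = 572.8 Ω, so V = 19.8 × 572.8/1253 = 9.05 V.

Unloaded: 10.8 V; loaded: 9.05 V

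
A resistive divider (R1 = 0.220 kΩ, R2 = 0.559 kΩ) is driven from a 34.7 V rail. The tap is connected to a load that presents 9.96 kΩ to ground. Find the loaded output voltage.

V_out ≈ 24.5 V

The load sits in parallel with R2: R2‖R_L = (559 × 9960) / (559 + 9960) = 529.3 Ω.
V_out = 34.7 × 529.3 / (220 + 529.3) = 34.7 × 529.3/749.3 = 24.5 V.
(Unloaded it would have been 24.9 V.)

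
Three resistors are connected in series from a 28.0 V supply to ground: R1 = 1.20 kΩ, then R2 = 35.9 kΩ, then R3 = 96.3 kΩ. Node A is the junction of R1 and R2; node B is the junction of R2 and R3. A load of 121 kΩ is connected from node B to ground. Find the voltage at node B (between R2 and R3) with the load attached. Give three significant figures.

At node B, R3 is in parallel with the load: R3‖R_L = 53.62 kΩ.
Below node A the resistance is R2 + (R3‖R_L) = 89.52 kΩ, so V_A = 28.0 × 89.52/90.72 = 27.63 V.
Then V_B = V_A × (R3‖R_L)/(R2 + R3‖R_L) = 27.63 × 53.62/89.52 = 16.5 V.

V ≈ 16.5 V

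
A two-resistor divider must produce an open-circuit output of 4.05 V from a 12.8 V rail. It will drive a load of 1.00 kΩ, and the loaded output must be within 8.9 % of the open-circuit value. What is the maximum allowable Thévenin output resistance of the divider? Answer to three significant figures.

R_th ≤ 97.7 Ω

Loading drop = R_th/(R_th + R_L) ≤ 0.0890, so R_th ≤ R_L · ε/(1−ε) = 1.00 kΩ × 0.0890/0.9110 = 97.7 Ω.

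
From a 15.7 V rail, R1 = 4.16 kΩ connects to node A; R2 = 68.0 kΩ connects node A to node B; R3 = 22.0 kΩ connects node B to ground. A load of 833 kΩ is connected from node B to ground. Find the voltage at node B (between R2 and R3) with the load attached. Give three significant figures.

At node B, R3 is in parallel with the load: R3‖R_L = 21.43 kΩ.
Below node A the resistance is R2 + (R3‖R_L) = 89.43 kΩ, so V_A = 15.7 × 89.43/93.59 = 15.00 V.
Then V_B = V_A × (R3‖R_L)/(R2 + R3‖R_L) = 15.00 × 21.43/89.43 = 3.60 V.

V ≈ 3.60 V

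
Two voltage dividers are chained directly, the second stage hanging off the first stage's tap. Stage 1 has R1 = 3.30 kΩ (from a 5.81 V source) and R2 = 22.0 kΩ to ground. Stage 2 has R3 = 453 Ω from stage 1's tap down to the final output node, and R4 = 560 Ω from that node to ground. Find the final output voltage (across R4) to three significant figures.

V_out ≈ 0.729 V

Stage 2 presents R3+R4 = 1013 Ω as a load on stage 1's tap.
Stage 1's lower leg becomes R2‖(R3+R4) = 968.4 Ω, so V_mid = 5.81 × 968.4/4268 = 1.318 V.
Stage 2 is itself unloaded: V_out = V_mid × R4/(R3+R4) = 1.318 × 560/1013 = 0.729 V.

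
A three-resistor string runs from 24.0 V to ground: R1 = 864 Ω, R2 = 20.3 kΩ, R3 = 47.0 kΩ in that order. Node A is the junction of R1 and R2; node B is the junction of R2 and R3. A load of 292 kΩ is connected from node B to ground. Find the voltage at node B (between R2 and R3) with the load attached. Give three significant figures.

V ≈ 15.8 V

At node B, R3 is in parallel with the load: R3‖R_L = 40480 Ω.
Below node A the resistance is R2 + (R3‖R_L) = 60780 Ω, so V_A = 24.0 × 60780/61650 = 23.66 V.
Then V_B = V_A × (R3‖R_L)/(R2 + R3‖R_L) = 23.66 × 40480/60780 = 15.8 V.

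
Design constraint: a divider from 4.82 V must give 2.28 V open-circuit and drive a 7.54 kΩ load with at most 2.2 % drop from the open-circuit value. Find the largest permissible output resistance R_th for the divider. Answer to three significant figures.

R_th ≤ 170 Ω

Loading drop = R_th/(R_th + R_L) ≤ 0.0220, so R_th ≤ R_L · ε/(1−ε) = 7.54 kΩ × 0.0220/0.9780 = 170 Ω.
(Any R1, R2 with R2/(R1+R2) = 0.473 and R1‖R2 ≤ 170 Ω will meet the spec.)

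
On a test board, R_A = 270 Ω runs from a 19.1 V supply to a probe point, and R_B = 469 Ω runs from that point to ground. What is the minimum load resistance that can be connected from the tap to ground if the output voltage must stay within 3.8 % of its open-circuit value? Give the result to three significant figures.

R_L(min) ≈ 4.34 kΩ

Output resistance R_th = R_A‖R_B = (270 × 469)/739.0 = 171.4 Ω.
The fractional drop is R_th/(R_th + R_L); requiring this ≤ 0.0380 gives R_L ≥ R_th(1/0.0380 − 1) = 171.4 × 25.32 = 4.34 kΩ.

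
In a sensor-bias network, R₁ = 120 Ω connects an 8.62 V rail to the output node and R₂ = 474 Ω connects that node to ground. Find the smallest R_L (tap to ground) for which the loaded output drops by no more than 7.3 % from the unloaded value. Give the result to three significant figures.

R_L(min) ≈ 1.22 kΩ

Output resistance R_th = R₁‖R₂ = (120 × 474)/594.0 = 95.76 Ω.
The fractional drop is R_th/(R_th + R_L); requiring this ≤ 0.0730 gives R_L ≥ R_th(1/0.0730 − 1) = 95.76 × 12.70 = 1.22 kΩ.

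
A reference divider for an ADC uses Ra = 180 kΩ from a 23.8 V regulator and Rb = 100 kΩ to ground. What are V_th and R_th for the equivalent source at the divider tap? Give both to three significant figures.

V_th = 8.50 V, R_th = 64.3 kΩ

V_th is the open-circuit tap voltage: 23.8 × 100/(180 + 100) = 8.50 V.
With the supply zeroed, Ra and Rb appear in parallel from the tap: R_th = Ra‖Rb = (180 × 100)/280.0 = 64.3 kΩ.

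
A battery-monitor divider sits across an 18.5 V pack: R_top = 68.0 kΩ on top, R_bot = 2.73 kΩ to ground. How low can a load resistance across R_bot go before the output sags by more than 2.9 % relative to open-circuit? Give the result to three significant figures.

R_L(min) ≈ 87.9 kΩ

Output resistance R_th = R_top‖R_bot = (68.0 × 2.73)/70.73 = 2.625 kΩ.
The fractional drop is R_th/(R_th + R_L); requiring this ≤ 0.0290 gives R_L ≥ R_th(1/0.0290 − 1) = 2.625 × 33.48 = 87.9 kΩ.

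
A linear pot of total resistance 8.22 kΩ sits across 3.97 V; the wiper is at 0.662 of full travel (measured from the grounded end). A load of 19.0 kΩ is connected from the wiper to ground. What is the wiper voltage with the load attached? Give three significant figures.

The wiper splits the pot into (1−α)R = 2.778 kΩ above and αR = 5.442 kΩ below.
Lower section ‖ load = 4.230 kΩ.
V_wiper = 3.97 × 4.230/(2.778 + 4.230) = 2.40 V.

V ≈ 2.40 V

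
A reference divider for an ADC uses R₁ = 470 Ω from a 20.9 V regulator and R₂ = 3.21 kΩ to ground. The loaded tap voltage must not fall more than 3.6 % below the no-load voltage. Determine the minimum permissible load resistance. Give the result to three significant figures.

Output resistance R_th = R₁‖R₂ = (470 × 3210)/3680 = 410.0 Ω.
The fractional drop is R_th/(R_th + R_L); requiring this ≤ 0.0360 gives R_L ≥ R_th(1/0.0360 − 1) = 410.0 × 26.78 = 11.0 kΩ.

R_L(min) ≈ 11.0 kΩ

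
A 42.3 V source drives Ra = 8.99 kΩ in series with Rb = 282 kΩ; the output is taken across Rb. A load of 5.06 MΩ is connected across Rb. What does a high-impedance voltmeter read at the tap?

The load sits in parallel with Rb: Rb‖R_L = (282 × 5060) / (282 + 5060) = 267.1 kΩ.
V_out = 42.3 × 267.1 / (8.99 + 267.1) = 42.3 × 267.1/276.1 = 40.9 V.

V_out ≈ 40.9 V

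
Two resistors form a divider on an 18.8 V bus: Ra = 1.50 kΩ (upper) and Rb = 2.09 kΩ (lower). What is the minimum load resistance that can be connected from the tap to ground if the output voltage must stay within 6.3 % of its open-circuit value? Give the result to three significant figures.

R_L(min) ≈ 13.0 kΩ

Output resistance R_th = Ra‖Rb = (1500 × 2090)/3590 = 873.3 Ω.
The fractional drop is R_th/(R_th + R_L); requiring this ≤ 0.0630 gives R_L ≥ R_th(1/0.0630 − 1) = 873.3 × 14.87 = 13.0 kΩ.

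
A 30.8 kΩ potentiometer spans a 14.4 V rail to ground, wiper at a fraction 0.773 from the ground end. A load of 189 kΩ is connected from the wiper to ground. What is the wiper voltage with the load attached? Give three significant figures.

V ≈ 10.8 V

The wiper splits the pot into (1−α)R = 6.992 kΩ above and αR = 23.81 kΩ below.
Lower section ‖ load = 21.14 kΩ.
V_wiper = 14.4 × 21.14/(6.992 + 21.14) = 10.8 V.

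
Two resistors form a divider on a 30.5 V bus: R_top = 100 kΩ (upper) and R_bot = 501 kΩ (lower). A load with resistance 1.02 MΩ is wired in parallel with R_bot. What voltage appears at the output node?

The load sits in parallel with R_bot: R_bot‖R_L = (501 × 1020) / (501 + 1020) = 336.0 kΩ.
V_out = 30.5 × 336.0 / (100 + 336.0) = 30.5 × 336.0/436.0 = 23.5 V.
(Unloaded it would have been 25.4 V.)

V_out ≈ 23.5 V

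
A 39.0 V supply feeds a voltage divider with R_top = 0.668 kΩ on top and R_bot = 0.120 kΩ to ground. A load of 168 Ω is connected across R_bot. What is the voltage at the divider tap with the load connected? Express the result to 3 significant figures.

The load sits in parallel with R_bot: R_bot‖R_L = (120 × 168) / (120 + 168) = 70.00 Ω.
V_out = 39.0 × 70.00 / (668 + 70.00) = 39.0 × 70.00/738.0 = 3.70 V.
(Unloaded it would have been 5.94 V.)

V_out ≈ 3.70 V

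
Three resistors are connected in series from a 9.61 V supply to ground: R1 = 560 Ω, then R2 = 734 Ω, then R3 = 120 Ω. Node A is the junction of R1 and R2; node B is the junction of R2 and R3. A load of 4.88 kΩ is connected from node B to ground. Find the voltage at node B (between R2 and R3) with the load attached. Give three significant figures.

At node B, R3 is in parallel with the load: R3‖R_L = 117.1 Ω.
Below node A the resistance is R2 + (R3‖R_L) = 851.1 Ω, so V_A = 9.61 × 851.1/1411 = 5.796 V.
Then V_B = V_A × (R3‖R_L)/(R2 + R3‖R_L) = 5.796 × 117.1/851.1 = 0.798 V.

V ≈ 0.798 V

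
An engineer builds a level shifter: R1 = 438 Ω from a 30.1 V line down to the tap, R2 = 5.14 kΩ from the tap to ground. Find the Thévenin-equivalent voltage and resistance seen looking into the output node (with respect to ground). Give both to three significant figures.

V_th is the open-circuit tap voltage: 30.1 × 5140/(438 + 5140) = 27.7 V.
With the supply zeroed, R1 and R2 appear in parallel from the tap: R_th = R1‖R2 = (438 × 5140)/5578 = 404 Ω.

V_th = 27.7 V, R_th = 404 Ω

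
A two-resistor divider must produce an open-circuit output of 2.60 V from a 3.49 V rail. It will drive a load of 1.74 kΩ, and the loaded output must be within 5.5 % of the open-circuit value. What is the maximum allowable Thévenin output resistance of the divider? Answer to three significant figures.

R_th ≤ 101 Ω

Loading drop = R_th/(R_th + R_L) ≤ 0.0550, so R_th ≤ R_L · ε/(1−ε) = 1.74 kΩ × 0.0550/0.9450 = 101 Ω.
(Any R1, R2 with R2/(R1+R2) = 0.745 and R1‖R2 ≤ 101 Ω will meet the spec.)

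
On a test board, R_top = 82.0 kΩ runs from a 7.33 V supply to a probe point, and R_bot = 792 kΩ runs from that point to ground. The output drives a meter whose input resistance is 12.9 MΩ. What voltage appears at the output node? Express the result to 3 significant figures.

V_out ≈ 6.60 V

The load sits in parallel with R_bot: R_bot‖R_L = (792 × 12900) / (792 + 12900) = 746.2 kΩ.
V_out = 7.33 × 746.2 / (82.0 + 746.2) = 7.33 × 746.2/828.2 = 6.60 V.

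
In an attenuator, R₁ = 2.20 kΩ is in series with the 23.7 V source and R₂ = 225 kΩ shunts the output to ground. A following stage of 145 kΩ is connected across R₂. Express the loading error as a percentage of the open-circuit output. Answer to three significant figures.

1.48 %

The divider's output (Thévenin) resistance is R₁‖R₂ = 2.179 kΩ.
Fractional drop under load = R_th/(R_th + R_L) = 2.179 / (2.179 + 145) = 0.01480.
So the output falls by 1.48 %.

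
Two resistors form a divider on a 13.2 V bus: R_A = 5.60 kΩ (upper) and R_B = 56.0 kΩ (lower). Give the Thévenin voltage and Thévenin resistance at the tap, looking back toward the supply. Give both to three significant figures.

V_th = 12.0 V, R_th = 5.09 kΩ

V_th is the open-circuit tap voltage: 13.2 × 56.0/(5.60 + 56.0) = 12.0 V.
With the supply zeroed, R_A and R_B appear in parallel from the tap: R_th = R_A‖R_B = (5.60 × 56.0)/61.60 = 5.09 kΩ.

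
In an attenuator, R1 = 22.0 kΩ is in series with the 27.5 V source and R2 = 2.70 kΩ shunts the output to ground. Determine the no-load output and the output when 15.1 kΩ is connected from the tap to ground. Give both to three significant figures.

Unloaded: 3.01 V; loaded: 2.59 V

Open-circuit: V = 27.5 × 2.70/(22.0 + 2.70) = 3.01 V.
With the load, R2 becomes R2‖R_L = 2.290 kΩ, so V = 27.5 × 2.290/24.29 = 2.59 V.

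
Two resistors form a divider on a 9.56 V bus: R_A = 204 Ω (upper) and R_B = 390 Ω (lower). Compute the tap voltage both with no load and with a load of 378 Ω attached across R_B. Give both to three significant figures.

Open-circuit: V = 9.56 × 390/(204 + 390) = 6.28 V.
With the load, R_B becomes R_B‖R_L = 192.0 Ω, so V = 9.56 × 192.0/396.0 = 4.63 V.

Unloaded: 6.28 V; loaded: 4.63 V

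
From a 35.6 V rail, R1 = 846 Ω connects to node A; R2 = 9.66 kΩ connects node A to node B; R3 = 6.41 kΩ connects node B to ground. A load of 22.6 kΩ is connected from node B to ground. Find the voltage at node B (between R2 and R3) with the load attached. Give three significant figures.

At node B, R3 is in parallel with the load: R3‖R_L = 4994 Ω.
Below node A the resistance is R2 + (R3‖R_L) = 14650 Ω, so V_A = 35.6 × 14650/15500 = 33.66 V.
Then V_B = V_A × (R3‖R_L)/(R2 + R3‖R_L) = 33.66 × 4994/14650 = 11.5 V.

V ≈ 11.5 V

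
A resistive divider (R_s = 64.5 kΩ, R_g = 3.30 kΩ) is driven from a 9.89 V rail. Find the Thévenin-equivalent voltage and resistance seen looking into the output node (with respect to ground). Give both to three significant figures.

V_th is the open-circuit tap voltage: 9.89 × 3.30/(64.5 + 3.30) = 0.481 V.
With the supply zeroed, R_s and R_g appear in parallel from the tap: R_th = R_s‖R_g = (64.5 × 3.30)/67.80 = 3.14 kΩ.

V_th = 0.481 V, R_th = 3.14 kΩ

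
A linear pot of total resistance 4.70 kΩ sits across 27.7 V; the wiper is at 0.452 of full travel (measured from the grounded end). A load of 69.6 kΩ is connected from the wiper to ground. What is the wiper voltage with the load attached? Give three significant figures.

The wiper splits the pot into (1−α)R = 2.576 kΩ above and αR = 2.124 kΩ below.
Lower section ‖ load = 2.061 kΩ.
V_wiper = 27.7 × 2.061/(2.576 + 2.061) = 12.3 V.

V ≈ 12.3 V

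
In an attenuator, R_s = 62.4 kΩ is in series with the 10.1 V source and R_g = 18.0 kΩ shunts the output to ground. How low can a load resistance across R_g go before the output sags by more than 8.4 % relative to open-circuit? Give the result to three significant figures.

Output resistance R_th = R_s‖R_g = (62.4 × 18.0)/80.40 = 13.97 kΩ.
The fractional drop is R_th/(R_th + R_L); requiring this ≤ 0.0840 gives R_L ≥ R_th(1/0.0840 − 1) = 13.97 × 10.90 = 152 kΩ.

R_L(min) ≈ 152 kΩ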